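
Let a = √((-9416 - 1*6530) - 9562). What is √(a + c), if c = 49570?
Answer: √(49570 + 2*I*√6377) ≈ 222.64 + 0.3587*I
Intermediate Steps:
a = 2*I*√6377 (a = √((-9416 - 6530) - 9562) = √(-15946 - 9562) = √(-25508) = 2*I*√6377 ≈ 159.71*I)
√(a + c) = √(2*I*√6377 + 49570) = √(49570 + 2*I*√6377)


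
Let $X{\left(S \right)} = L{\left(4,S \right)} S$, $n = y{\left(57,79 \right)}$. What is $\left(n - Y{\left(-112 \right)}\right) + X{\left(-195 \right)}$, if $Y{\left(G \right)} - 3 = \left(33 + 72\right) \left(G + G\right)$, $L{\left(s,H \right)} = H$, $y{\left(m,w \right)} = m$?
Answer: $61599$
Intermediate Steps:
$n = 57$
$X{\left(S \right)} = S^{2}$ ($X{\left(S \right)} = S S = S^{2}$)
$Y{\left(G \right)} = 3 + 210 G$ ($Y{\left(G \right)} = 3 + \left(33 + 72\right) \left(G + G\right) = 3 + 105 \cdot 2 G = 3 + 210 G$)
$\left(n - Y{\left(-112 \right)}\right) + X{\left(-195 \right)} = \left(57 - \left(3 + 210 \left(-112\right)\right)\right) + \left(-195\right)^{2} = \left(57 - \left(3 - 23520\right)\right) + 38025 = \left(57 - -23517\right) + 38025 = \left(57 + 23517\right) + 38025 = 23574 + 38025 = 61599$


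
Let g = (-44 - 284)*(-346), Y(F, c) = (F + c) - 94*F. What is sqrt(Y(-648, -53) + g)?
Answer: sqrt(173699) ≈ 416.77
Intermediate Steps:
Y(F, c) = c - 93*F
g = 113488 (g = -328*(-346) = 113488)
sqrt(Y(-648, -53) + g) = sqrt((-53 - 93*(-648)) + 113488) = sqrt((-53 + 60264) + 113488) = sqrt(60211 + 113488) = sqrt(173699)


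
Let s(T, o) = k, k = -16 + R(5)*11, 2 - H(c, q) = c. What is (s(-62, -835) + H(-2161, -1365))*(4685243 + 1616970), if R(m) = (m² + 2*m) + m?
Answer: 16303825031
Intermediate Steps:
R(m) = m² + 3*m
H(c, q) = 2 - c
k = 424 (k = -16 + (5*(3 + 5))*11 = -16 + (5*8)*11 = -16 + 40*11 = -16 + 440 = 424)
s(T, o) = 424
(s(-62, -835) + H(-2161, -1365))*(4685243 + 1616970) = (424 + (2 - 1*(-2161)))*(4685243 + 1616970) = (424 + (2 + 2161))*6302213 = (424 + 2163)*6302213 = 2587*6302213 = 16303825031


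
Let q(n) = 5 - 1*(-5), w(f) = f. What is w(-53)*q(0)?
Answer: -530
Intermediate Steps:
q(n) = 10 (q(n) = 5 + 5 = 10)
w(-53)*q(0) = -53*10 = -530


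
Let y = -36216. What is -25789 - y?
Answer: 10427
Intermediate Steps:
-25789 - y = -25789 - 1*(-36216) = -25789 + 36216 = 10427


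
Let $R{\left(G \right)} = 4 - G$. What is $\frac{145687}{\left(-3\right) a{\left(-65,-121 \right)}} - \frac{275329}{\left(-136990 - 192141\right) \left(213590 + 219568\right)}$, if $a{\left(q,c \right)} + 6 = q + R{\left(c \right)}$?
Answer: $- \frac{1730831069596769}{1924637296923} \approx -899.3$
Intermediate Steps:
$a{\left(q,c \right)} = -2 + q - c$ ($a{\left(q,c \right)} = -6 - \left(-4 + c - q\right) = -6 + \left(4 + q - c\right) = -2 + q - c$)
$\frac{145687}{\left(-3\right) a{\left(-65,-121 \right)}} - \frac{275329}{\left(-136990 - 192141\right) \left(213590 + 219568\right)} = \frac{145687}{\left(-3\right) \left(-2 - 65 - -121\right)} - \frac{275329}{\left(-136990 - 192141\right) \left(213590 + 219568\right)} = \frac{145687}{\left(-3\right) \left(-2 - 65 + 121\right)} - \frac{275329}{\left(-329131\right) 433158} = \frac{145687}{\left(-3\right) 54} - \frac{275329}{-142565725698} = \frac{145687}{-162} - - \frac{275329}{142565725698} = 145687 \left(- \frac{1}{162}\right) + \frac{275329}{142565725698} = - \frac{145687}{162} + \frac{275329}{142565725698} = - \frac{1730831069596769}{1924637296923}$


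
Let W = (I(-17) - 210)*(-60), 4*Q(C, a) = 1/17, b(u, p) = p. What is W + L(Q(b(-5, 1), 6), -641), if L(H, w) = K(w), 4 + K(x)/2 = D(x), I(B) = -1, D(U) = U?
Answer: 11370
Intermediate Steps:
K(x) = -8 + 2*x
Q(C, a) = 1/68 (Q(C, a) = (¼)/17 = (¼)*(1/17) = 1/68)
L(H, w) = -8 + 2*w
W = 12660 (W = (-1 - 210)*(-60) = -211*(-60) = 12660)
W + L(Q(b(-5, 1), 6), -641) = 12660 + (-8 + 2*(-641)) = 12660 + (-8 - 1282) = 12660 - 1290 = 11370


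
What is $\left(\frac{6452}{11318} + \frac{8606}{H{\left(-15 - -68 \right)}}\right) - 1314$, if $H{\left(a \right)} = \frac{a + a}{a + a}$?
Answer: $\frac{41268654}{5659} \approx 7292.6$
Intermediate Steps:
$H{\left(a \right)} = 1$ ($H{\left(a \right)} = \frac{2 a}{2 a} = 2 a \frac{1}{2 a} = 1$)
$\left(\frac{6452}{11318} + \frac{8606}{H{\left(-15 - -68 \right)}}\right) - 1314 = \left(\frac{6452}{11318} + \frac{8606}{1}\right) - 1314 = \left(6452 \cdot \frac{1}{11318} + 8606 \cdot 1\right) - 1314 = \left(\frac{3226}{5659} + 8606\right) - 1314 = \frac{48704580}{5659} - 1314 = \frac{41268654}{5659}$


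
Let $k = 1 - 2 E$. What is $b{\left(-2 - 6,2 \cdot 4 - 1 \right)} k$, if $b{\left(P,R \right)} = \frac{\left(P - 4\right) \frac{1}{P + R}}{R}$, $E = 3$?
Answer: $- \frac{60}{7} \approx -8.5714$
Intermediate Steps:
$k = -5$ ($k = 1 - 6 = -5$)
$b{\left(P,R \right)} = \frac{-4 + P}{R \left(P + R\right)}$ ($b{\left(P,R \right)} = \frac{\left(-4 + P\right) \frac{1}{P + R}}{R} = \frac{\frac{1}{P + R} \left(-4 + P\right)}{R} = \frac{-4 + P}{R \left(P + R\right)}$)
$b{\left(-2 - 6,2 \cdot 4 - 1 \right)} k = \frac{-4 - 8}{\left(2 \cdot 4 - 1\right) \left(\left(-2 - 6\right) + \left(2 \cdot 4 - 1\right)\right)} \left(-5\right) = \frac{-4 - 8}{\left(8 - 1\right) \left(-8 + \left(8 - 1\right)\right)} \left(-5\right) = \frac{1}{7} \frac{1}{-8 + 7} \left(-12\right) \left(-5\right) = \frac{1}{7} \frac{1}{-1} \left(-12\right) \left(-5\right) = \frac{1}{7} \left(-1\right) \left(-12\right) \left(-5\right) = \frac{12}{7} \left(-5\right) = - \frac{60}{7}$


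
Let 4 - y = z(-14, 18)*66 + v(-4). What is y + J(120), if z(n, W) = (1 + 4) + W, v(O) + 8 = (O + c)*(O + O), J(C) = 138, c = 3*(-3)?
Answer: -1472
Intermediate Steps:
c = -9
v(O) = -8 + 2*O*(-9 + O) (v(O) = -8 + (O - 9)*(O + O) = -8 + (-9 + O)*(2*O) = -8 + 2*O*(-9 + O))
z(n, W) = 5 + W
y = -1610 (y = 4 - ((5 + 18)*66 + (-8 - 18*(-4) + 2*(-4)²)) = 4 - (23*66 + (-8 + 72 + 2*16)) = 4 - (1518 + (-8 + 72 + 32)) = 4 - (1518 + 96) = 4 - 1*1614 = 4 - 1614 = -1610)
y + J(120) = -1610 + 138 = -1472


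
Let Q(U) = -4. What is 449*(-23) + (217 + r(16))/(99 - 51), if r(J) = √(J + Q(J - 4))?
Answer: -495479/48 + √3/24 ≈ -10322.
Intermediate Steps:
r(J) = √(-4 + J) (r(J) = √(J - 4) = √(-4 + J))
449*(-23) + (217 + r(16))/(99 - 51) = 449*(-23) + (217 + √(-4 + 16))/(99 - 51) = -10327 + (217 + √12)/48 = -10327 + (217 + 2*√3)*(1/48) = -10327 + (217/48 + √3/24) = -495479/48 + √3/24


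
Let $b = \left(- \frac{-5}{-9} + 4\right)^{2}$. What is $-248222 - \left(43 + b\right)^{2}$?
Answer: $- \frac{1648333678}{6561} \approx -2.5123 \cdot 10^{5}$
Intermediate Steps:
$b = \frac{961}{81}$ ($b = \left(- \frac{\left(-5\right) \left(-1\right)}{9} + 4\right)^{2} = \left(\left(-1\right) \frac{5}{9} + 4\right)^{2} = \left(- \frac{5}{9} + 4\right)^{2} = \left(\frac{31}{9}\right)^{2} = \frac{961}{81} \approx 11.864$)
$-248222 - \left(43 + b\right)^{2} = -248222 - \left(43 + \frac{961}{81}\right)^{2} = -248222 - \left(\frac{4444}{81}\right)^{2} = -248222 - \frac{19749136}{6561} = - \frac{1648333678}{6561}$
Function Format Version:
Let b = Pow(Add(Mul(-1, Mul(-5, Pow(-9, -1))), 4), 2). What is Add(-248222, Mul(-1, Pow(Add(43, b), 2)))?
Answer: Rational(-1648333678, 6561) ≈ -2.5123e+5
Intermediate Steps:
b = Rational(961, 81) (b = Pow(Add(Mul(-1, Mul(-5, Rational(-1, 9))), 4), 2) = Pow(Add(Mul(-1, Rational(5, 9)), 4), 2) = Pow(Add(Rational(-5, 9), 4), 2) = Pow(Rational(31, 9), 2) = Rational(961, 81) ≈ 11.864)
Add(-248222, Mul(-1, Pow(Add(43, b), 2))) = Add(-248222, Mul(-1, Pow(Add(43, Rational(961, 81)), 2))) = Add(-248222, Mul(-1, Pow(Rational(4444, 81), 2))) = Add(-248222, Mul(-1, Rational(19749136, 6561))) = Add(-248222, Rational(-19749136, 6561)) = Rational(-1648333678, 6561)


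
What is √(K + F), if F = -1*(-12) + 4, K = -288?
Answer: 4*I*√17 ≈ 16.492*I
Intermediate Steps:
F = 16 (F = 12 + 4 = 16)
√(K + F) = √(-288 + 16) = √(-272) = 4*I*√17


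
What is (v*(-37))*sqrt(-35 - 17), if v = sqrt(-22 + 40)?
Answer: -222*I*sqrt(26) ≈ -1132.0*I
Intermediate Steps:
v = 3*sqrt(2) (v = sqrt(18) = 3*sqrt(2) ≈ 4.2426)
(v*(-37))*sqrt(-35 - 17) = ((3*sqrt(2))*(-37))*sqrt(-35 - 17) = (-111*sqrt(2))*sqrt(-52) = (-111*sqrt(2))*(2*I*sqrt(13)) = -222*I*sqrt(26)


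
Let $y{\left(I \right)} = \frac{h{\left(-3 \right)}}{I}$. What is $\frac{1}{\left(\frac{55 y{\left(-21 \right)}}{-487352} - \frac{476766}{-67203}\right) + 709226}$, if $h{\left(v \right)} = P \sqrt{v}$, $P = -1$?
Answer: $\frac{153405745615162227354203904}{108800431663747463910810032639617} + \frac{1162393774692920 i \sqrt{3}}{108800431663747463910810032639617} \approx 1.41 \cdot 10^{-6} + 1.8505 \cdot 10^{-17} i$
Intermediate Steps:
$h{\left(v \right)} = - \sqrt{v}$
$y{\left(I \right)} = - \frac{i \sqrt{3}}{I}$ ($y{\left(I \right)} = \frac{\left(-1\right) \sqrt{-3}}{I} = \frac{\left(-1\right) i \sqrt{3}}{I} = - \frac{i \sqrt{3}}{I}$)
$\frac{1}{\left(\frac{55 y{\left(-21 \right)}}{-487352} - \frac{476766}{-67203}\right) + 709226} = \frac{1}{\left(\frac{55 \left(- \frac{i \sqrt{3}}{-21}\right)}{-487352} - \frac{476766}{-67203}\right) + 709226} = \frac{1}{\left(55 \left(\left(-1\right) i \sqrt{3} \left(- \frac{1}{21}\right)\right) \left(- \frac{1}{487352}\right) - - \frac{17658}{2489}\right) + 709226} = \frac{1}{\left(55 \frac{i \sqrt{3}}{21} \left(- \frac{1}{487352}\right) + \frac{17658}{2489}\right) + 709226} = \frac{1}{\left(\frac{55 i \sqrt{3}}{21} \left(- \frac{1}{487352}\right) + \frac{17658}{2489}\right) + 709226} = \frac{1}{\left(- \frac{55 i \sqrt{3}}{10234392} + \frac{17658}{2489}\right) + 709226} = \frac{1}{\left(\frac{17658}{2489} - \frac{55 i \sqrt{3}}{10234392}\right) + 709226} = \frac{1}{\frac{1765281172}{2489} - \frac{55 i \sqrt{3}}{10234392}}$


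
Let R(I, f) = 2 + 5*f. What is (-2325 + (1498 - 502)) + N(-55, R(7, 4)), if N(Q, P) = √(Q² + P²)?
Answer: -1329 + 11*√29 ≈ -1269.8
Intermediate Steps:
N(Q, P) = √(P² + Q²)
(-2325 + (1498 - 502)) + N(-55, R(7, 4)) = (-2325 + (1498 - 502)) + √((2 + 5*4)² + (-55)²) = (-2325 + 996) + √((2 + 20)² + 3025) = -1329 + √(22² + 3025) = -1329 + √(484 + 3025) = -1329 + √3509 = -1329 + 11*√29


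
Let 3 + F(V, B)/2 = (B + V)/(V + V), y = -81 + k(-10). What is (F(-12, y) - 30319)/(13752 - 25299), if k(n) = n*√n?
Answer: 40423/15396 - 5*I*√10/69282 ≈ 2.6256 - 0.00022822*I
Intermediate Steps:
k(n) = n^(3/2)
y = -81 - 10*I*√10 (y = -81 + (-10)^(3/2) = -81 - 10*I*√10 ≈ -81.0 - 31.623*I)
F(V, B) = -6 + (B + V)/V (F(V, B) = -6 + 2*((B + V)/(V + V)) = -6 + 2*((B + V)/((2*V))) = -6 + 2*((B + V)*(1/(2*V))) = -6 + 2*((B + V)/(2*V)) = -6 + (B + V)/V)
(F(-12, y) - 30319)/(13752 - 25299) = ((-5 + (-81 - 10*I*√10)/(-12)) - 30319)/(13752 - 25299) = ((-5 + (-81 - 10*I*√10)*(-1/12)) - 30319)/(-11547) = ((-5 + (27/4 + 5*I*√10/6)) - 30319)*(-1/11547) = ((7/4 + 5*I*√10/6) - 30319)*(-1/11547) = (-121269/4 + 5*I*√10/6)*(-1/11547) = 40423/15396 - 5*I*√10/69282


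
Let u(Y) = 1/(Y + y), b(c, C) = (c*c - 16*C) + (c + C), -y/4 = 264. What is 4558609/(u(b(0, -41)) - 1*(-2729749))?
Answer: 2010346569/1203819308 ≈ 1.6700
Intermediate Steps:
y = -1056 (y = -4*264 = -1056)
b(c, C) = c + c² - 15*C (b(c, C) = (c² - 16*C) + (C + c) = c + c² - 15*C)
u(Y) = 1/(-1056 + Y) (u(Y) = 1/(Y - 1056) = 1/(-1056 + Y))
4558609/(u(b(0, -41)) - 1*(-2729749)) = 4558609/(1/(-1056 + (0 + 0² - 15*(-41))) - 1*(-2729749)) = 4558609/(1/(-1056 + (0 + 0 + 615)) + 2729749) = 4558609/(1/(-1056 + 615) + 2729749) = 4558609/(1/(-441) + 2729749) = 4558609/(-1/441 + 2729749) = 4558609/(1203819308/441) = 4558609*(441/1203819308) = 2010346569/1203819308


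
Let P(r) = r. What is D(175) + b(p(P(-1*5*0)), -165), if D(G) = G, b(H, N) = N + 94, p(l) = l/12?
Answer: 104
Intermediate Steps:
p(l) = l/12 (p(l) = l*(1/12) = l/12)
b(H, N) = 94 + N
D(175) + b(p(P(-1*5*0)), -165) = 175 + (94 - 165) = 175 - 71 = 104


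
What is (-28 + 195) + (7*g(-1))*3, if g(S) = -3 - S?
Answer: 125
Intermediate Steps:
(-28 + 195) + (7*g(-1))*3 = (-28 + 195) + (7*(-3 - 1*(-1)))*3 = 167 + (7*(-3 + 1))*3 = 167 + (7*(-2))*3 = 167 - 14*3 = 167 - 42 = 125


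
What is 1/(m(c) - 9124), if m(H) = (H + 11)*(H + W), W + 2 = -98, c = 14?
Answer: -1/11274 ≈ -8.8700e-5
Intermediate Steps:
W = -100 (W = -2 - 98 = -100)
m(H) = (-100 + H)*(11 + H) (m(H) = (H + 11)*(H - 100) = (11 + H)*(-100 + H) = (-100 + H)*(11 + H))
1/(m(c) - 9124) = 1/((-1100 + 14² - 89*14) - 9124) = 1/((-1100 + 196 - 1246) - 9124) = 1/(-2150 - 9124) = 1/(-11274) = -1/11274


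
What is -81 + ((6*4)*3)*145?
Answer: 10359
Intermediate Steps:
-81 + ((6*4)*3)*145 = -81 + (24*3)*145 = -81 + 72*145 = -81 + 10440 = 10359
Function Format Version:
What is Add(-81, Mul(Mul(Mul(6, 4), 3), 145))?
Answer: 10359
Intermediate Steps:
Add(-81, Mul(Mul(Mul(6, 4), 3), 145)) = Add(-81, Mul(Mul(24, 3), 145)) = Add(-81, Mul(72, 145)) = Add(-81, 10440) = 10359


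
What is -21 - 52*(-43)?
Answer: 2215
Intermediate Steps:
-21 - 52*(-43) = -21 + 2236 = 2215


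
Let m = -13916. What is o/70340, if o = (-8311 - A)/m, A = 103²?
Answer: 473/24471286 ≈ 1.9329e-5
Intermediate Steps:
A = 10609
o = 4730/3479 (o = (-8311 - 1*10609)/(-13916) = (-8311 - 10609)*(-1/13916) = -18920*(-1/13916) = 4730/3479 ≈ 1.3596)
o/70340 = (4730/3479)/70340 = (4730/3479)*(1/70340) = 473/24471286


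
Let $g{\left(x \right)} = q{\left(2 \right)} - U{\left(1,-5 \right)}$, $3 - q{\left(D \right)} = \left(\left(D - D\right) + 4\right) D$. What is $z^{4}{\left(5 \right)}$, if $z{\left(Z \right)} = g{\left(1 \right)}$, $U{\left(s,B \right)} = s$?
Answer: $1296$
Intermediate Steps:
$q{\left(D \right)} = 3 - 4 D$ ($q{\left(D \right)} = 3 - \left(\left(D - D\right) + 4\right) D = 3 - \left(0 + 4\right) D = 3 - 4 D$)
$g{\left(x \right)} = -6$ ($g{\left(x \right)} = \left(3 - 8\right) - 1 = -5 - 1 = -6$)
$z{\left(Z \right)} = -6$
$z^{4}{\left(5 \right)} = \left(-6\right)^{4} = 1296$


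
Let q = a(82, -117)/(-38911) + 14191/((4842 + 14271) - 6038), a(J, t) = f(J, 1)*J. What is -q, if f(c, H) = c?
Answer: -464269701/508761325 ≈ -0.91255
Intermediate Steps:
a(J, t) = J² (a(J, t) = J*J = J²)
q = 464269701/508761325 (q = 82²/(-38911) + 14191/((4842 + 14271) - 6038) = 6724*(-1/38911) + 14191/(19113 - 6038) = -6724/38911 + 14191/13075 = 464269701/508761325 ≈ 0.91255)
-q = -1*464269701/508761325 = -464269701/508761325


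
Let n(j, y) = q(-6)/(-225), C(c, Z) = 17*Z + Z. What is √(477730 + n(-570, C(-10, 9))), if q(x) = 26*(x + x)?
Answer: √107489562/15 ≈ 691.18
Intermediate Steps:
C(c, Z) = 18*Z
q(x) = 52*x (q(x) = 26*(2*x) = 52*x)
n(j, y) = 104/75 (n(j, y) = (52*(-6))/(-225) = -312*(-1/225) = 104/75)
√(477730 + n(-570, C(-10, 9))) = √(477730 + 104/75) = √(35829854/75) = √107489562/15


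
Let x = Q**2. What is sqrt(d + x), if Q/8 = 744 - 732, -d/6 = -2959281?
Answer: 3*sqrt(1973878) ≈ 4214.8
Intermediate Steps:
d = 17755686 (d = -6*(-2959281) = 17755686)
Q = 96 (Q = 8*(744 - 732) = 8*12 = 96)
x = 9216 (x = 96**2 = 9216)
sqrt(d + x) = sqrt(17755686 + 9216) = sqrt(17764902) = 3*sqrt(1973878)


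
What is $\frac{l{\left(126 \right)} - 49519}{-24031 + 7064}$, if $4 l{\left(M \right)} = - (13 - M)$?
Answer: $\frac{197963}{67868} \approx 2.9169$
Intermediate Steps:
$l{\left(M \right)} = - \frac{13}{4} + \frac{M}{4}$ ($l{\left(M \right)} = \frac{\left(-1\right) \left(13 - M\right)}{4} = \frac{-13 + M}{4} = - \frac{13}{4} + \frac{M}{4}$)
$\frac{l{\left(126 \right)} - 49519}{-24031 + 7064} = \frac{\left(- \frac{13}{4} + \frac{1}{4} \cdot 126\right) - 49519}{-24031 + 7064} = \frac{\left(- \frac{13}{4} + \frac{63}{2}\right) - 49519}{-16967} = \left(\frac{113}{4} - 49519\right) \left(- \frac{1}{16967}\right) = \left(- \frac{197963}{4}\right) \left(- \frac{1}{16967}\right) = \frac{197963}{67868}$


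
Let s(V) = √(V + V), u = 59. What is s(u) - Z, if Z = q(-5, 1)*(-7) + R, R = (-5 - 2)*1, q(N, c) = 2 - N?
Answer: 56 + √118 ≈ 66.863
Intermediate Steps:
s(V) = √2*√V (s(V) = √(2*V) = √2*√V)
R = -7 (R = -7*1 = -7)
Z = -56 (Z = (2 - 1*(-5))*(-7) - 7 = (2 + 5)*(-7) - 7 = 7*(-7) - 7 = -49 - 7 = -56)
s(u) - Z = √2*√59 - 1*(-56) = √118 + 56 = 56 + √118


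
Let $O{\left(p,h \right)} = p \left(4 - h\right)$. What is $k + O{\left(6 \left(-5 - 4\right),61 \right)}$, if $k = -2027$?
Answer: $1051$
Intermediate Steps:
$k + O{\left(6 \left(-5 - 4\right),61 \right)} = -2027 + 6 \left(-5 - 4\right) \left(4 - 61\right) = -2027 + 6 \left(-9\right) \left(4 - 61\right) = -2027 - -3078 = -2027 + 3078 = 1051$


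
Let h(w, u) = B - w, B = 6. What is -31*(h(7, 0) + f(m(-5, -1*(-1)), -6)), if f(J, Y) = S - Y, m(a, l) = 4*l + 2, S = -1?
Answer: -124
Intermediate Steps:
h(w, u) = 6 - w
m(a, l) = 2 + 4*l
f(J, Y) = -1 - Y
-31*(h(7, 0) + f(m(-5, -1*(-1)), -6)) = -31*((6 - 1*7) + (-1 - 1*(-6))) = -31*((6 - 7) + (-1 + 6)) = -31*(-1 + 5) = -31*4 = -124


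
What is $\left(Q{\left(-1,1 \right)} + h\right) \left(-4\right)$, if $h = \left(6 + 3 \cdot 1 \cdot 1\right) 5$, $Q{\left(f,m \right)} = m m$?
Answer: $-184$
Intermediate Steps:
$Q{\left(f,m \right)} = m^{2}$
$h = 45$ ($h = \left(6 + 3 \cdot 1\right) 5 = \left(6 + 3\right) 5 = 9 \cdot 5 = 45$)
$\left(Q{\left(-1,1 \right)} + h\right) \left(-4\right) = \left(1^{2} + 45\right) \left(-4\right) = \left(1 + 45\right) \left(-4\right) = 46 \left(-4\right) = -184$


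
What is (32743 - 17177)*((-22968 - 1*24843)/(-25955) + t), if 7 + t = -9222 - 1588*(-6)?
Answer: 121544869496/25955 ≈ 4.6829e+6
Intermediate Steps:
t = 299 (t = -7 + (-9222 - 1588*(-6)) = -7 + (-9222 + 9528) = -7 + 306 = 299)
(32743 - 17177)*((-22968 - 1*24843)/(-25955) + t) = (32743 - 17177)*((-22968 - 1*24843)/(-25955) + 299) = 15566*((-22968 - 24843)*(-1/25955) + 299) = 15566*(-47811*(-1/25955) + 299) = 15566*(47811/25955 + 299) = 15566*(7808356/25955) = 121544869496/25955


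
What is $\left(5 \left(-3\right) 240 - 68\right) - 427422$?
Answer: $-431090$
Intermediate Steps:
$\left(5 \left(-3\right) 240 - 68\right) - 427422 = \left(\left(-15\right) 240 - 68\right) - 427422 = \left(-3600 - 68\right) - 427422 = -3668 - 427422 = -431090$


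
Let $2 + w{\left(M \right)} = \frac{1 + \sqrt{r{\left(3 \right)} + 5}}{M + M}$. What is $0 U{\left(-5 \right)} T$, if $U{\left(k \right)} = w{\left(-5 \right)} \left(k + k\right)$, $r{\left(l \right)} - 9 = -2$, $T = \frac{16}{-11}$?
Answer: $0$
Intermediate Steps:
$T = - \frac{16}{11}$ ($T = 16 \left(- \frac{1}{11}\right) = - \frac{16}{11} \approx -1.4545$)
$r{\left(l \right)} = 7$ ($r{\left(l \right)} = 9 - 2 = 7$)
$w{\left(M \right)} = -2 + \frac{1 + 2 \sqrt{3}}{2 M}$ ($w{\left(M \right)} = -2 + \frac{1 + \sqrt{7 + 5}}{M + M} = -2 + \frac{1 + \sqrt{12}}{2 M} = -2 + \left(1 + 2 \sqrt{3}\right) \frac{1}{2 M} = -2 + \frac{1 + 2 \sqrt{3}}{2 M}$)
$U{\left(k \right)} = 2 k \left(- \frac{21}{10} - \frac{\sqrt{3}}{5}\right)$ ($U{\left(k \right)} = \frac{\frac{1}{2} + \sqrt{3} - -10}{-5} \left(k + k\right) = - \frac{\frac{1}{2} + \sqrt{3} + 10}{5} \cdot 2 k = - \frac{\frac{21}{2} + \sqrt{3}}{5} \cdot 2 k = \left(- \frac{21}{10} - \frac{\sqrt{3}}{5}\right) 2 k = 2 k \left(- \frac{21}{10} - \frac{\sqrt{3}}{5}\right)$)
$0 U{\left(-5 \right)} T = 0 \left(\left(- \frac{1}{5}\right) \left(-5\right) \left(21 + 2 \sqrt{3}\right)\right) \left(- \frac{16}{11}\right) = 0 \left(21 + 2 \sqrt{3}\right) \left(- \frac{16}{11}\right) = 0 \left(- \frac{16}{11}\right) = 0$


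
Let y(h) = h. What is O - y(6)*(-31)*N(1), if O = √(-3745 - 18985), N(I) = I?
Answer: 186 + I*√22730 ≈ 186.0 + 150.76*I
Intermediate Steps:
O = I*√22730 (O = √(-22730) = I*√22730 ≈ 150.76*I)
O - y(6)*(-31)*N(1) = I*√22730 - 6*(-31) = I*√22730 - (-186) = I*√22730 - 1*(-186) = I*√22730 + 186 = 186 + I*√22730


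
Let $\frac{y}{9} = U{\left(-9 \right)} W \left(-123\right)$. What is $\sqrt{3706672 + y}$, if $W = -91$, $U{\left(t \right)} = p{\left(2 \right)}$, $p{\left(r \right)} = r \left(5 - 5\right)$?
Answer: $4 \sqrt{231667} \approx 1925.3$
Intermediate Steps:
$p{\left(r \right)} = 0$ ($p{\left(r \right)} = r 0 = 0$)
$U{\left(t \right)} = 0$
$y = 0$ ($y = 9 \cdot 0 \left(-91\right) \left(-123\right) = 9 \cdot 0 \left(-123\right) = 9 \cdot 0 = 0$)
$\sqrt{3706672 + y} = \sqrt{3706672 + 0} = \sqrt{3706672} = 4 \sqrt{231667}$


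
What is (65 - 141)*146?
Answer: -11096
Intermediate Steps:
(65 - 141)*146 = -76*146 = -11096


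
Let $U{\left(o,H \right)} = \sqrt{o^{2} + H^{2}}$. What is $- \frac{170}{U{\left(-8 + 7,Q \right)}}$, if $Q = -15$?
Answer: $- \frac{85 \sqrt{226}}{113} \approx -11.308$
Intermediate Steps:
$U{\left(o,H \right)} = \sqrt{H^{2} + o^{2}}$
$- \frac{170}{U{\left(-8 + 7,Q \right)}} = - \frac{170}{\sqrt{\left(-15\right)^{2} + \left(-8 + 7\right)^{2}}} = - \frac{170}{\sqrt{225 + \left(-1\right)^{2}}} = - \frac{170}{\sqrt{225 + 1}} = - \frac{170}{\sqrt{226}} = - 170 \frac{\sqrt{226}}{226} = - \frac{85 \sqrt{226}}{113}$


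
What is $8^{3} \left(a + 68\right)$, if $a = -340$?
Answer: $-139264$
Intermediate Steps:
$8^{3} \left(a + 68\right) = 8^{3} \left(-340 + 68\right) = 512 \left(-272\right) = -139264$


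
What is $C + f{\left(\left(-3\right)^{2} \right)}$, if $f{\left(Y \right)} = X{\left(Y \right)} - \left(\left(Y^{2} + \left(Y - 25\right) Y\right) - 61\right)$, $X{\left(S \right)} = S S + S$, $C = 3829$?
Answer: $4043$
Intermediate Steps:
$X{\left(S \right)} = S + S^{2}$ ($X{\left(S \right)} = S^{2} + S = S + S^{2}$)
$f{\left(Y \right)} = 61 - Y^{2} + Y \left(1 + Y\right) - Y \left(-25 + Y\right)$ ($f{\left(Y \right)} = Y \left(1 + Y\right) - \left(\left(Y^{2} + \left(Y - 25\right) Y\right) - 61\right) = Y \left(1 + Y\right) - \left(\left(Y^{2} + \left(-25 + Y\right) Y\right) - 61\right) = Y \left(1 + Y\right) - \left(\left(Y^{2} + Y \left(-25 + Y\right)\right) - 61\right) = Y \left(1 + Y\right) - \left(-61 + Y^{2} + Y \left(-25 + Y\right)\right) = 61 - Y^{2} + Y \left(1 + Y\right) - Y \left(-25 + Y\right)$)
$C + f{\left(\left(-3\right)^{2} \right)} = 3829 + \left(61 - \left(\left(-3\right)^{2}\right)^{2} + 26 \left(-3\right)^{2}\right) = 3829 + \left(61 - 9^{2} + 26 \cdot 9\right) = 3829 + \left(61 - 81 + 234\right) = 3829 + 214 = 4043$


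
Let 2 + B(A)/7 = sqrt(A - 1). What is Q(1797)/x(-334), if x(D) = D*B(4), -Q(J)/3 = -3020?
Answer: 9060/1169 + 4530*sqrt(3)/1169 ≈ 14.462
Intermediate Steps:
B(A) = -14 + 7*sqrt(-1 + A) (B(A) = -14 + 7*sqrt(A - 1) = -14 + 7*sqrt(-1 + A))
Q(J) = 9060 (Q(J) = -3*(-3020) = 9060)
x(D) = D*(-14 + 7*sqrt(3)) (x(D) = D*(-14 + 7*sqrt(-1 + 4)) = D*(-14 + 7*sqrt(3)))
Q(1797)/x(-334) = 9060/((7*(-334)*(-2 + sqrt(3)))) = 9060/(4676 - 2338*sqrt(3))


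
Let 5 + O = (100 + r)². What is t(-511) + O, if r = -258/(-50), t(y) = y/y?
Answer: 6909141/625 ≈ 11055.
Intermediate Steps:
t(y) = 1
r = 129/25 (r = -258*(-1/50) = 129/25 ≈ 5.1600)
O = 6908516/625 (O = -5 + (100 + 129/25)² = -5 + (2629/25)² = -5 + 6911641/625 = 6908516/625 ≈ 11054.)
t(-511) + O = 1 + 6908516/625 = 6909141/625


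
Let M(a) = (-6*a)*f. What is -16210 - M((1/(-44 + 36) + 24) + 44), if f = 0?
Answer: -16210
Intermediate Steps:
M(a) = 0 (M(a) = -6*a*0 = 0)
-16210 - M((1/(-44 + 36) + 24) + 44) = -16210 - 1*0 = -16210 + 0 = -16210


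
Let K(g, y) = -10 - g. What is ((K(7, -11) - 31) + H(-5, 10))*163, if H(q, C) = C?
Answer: -6194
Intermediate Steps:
((K(7, -11) - 31) + H(-5, 10))*163 = (((-10 - 1*7) - 31) + 10)*163 = (((-10 - 7) - 31) + 10)*163 = ((-17 - 31) + 10)*163 = (-48 + 10)*163 = -38*163 = -6194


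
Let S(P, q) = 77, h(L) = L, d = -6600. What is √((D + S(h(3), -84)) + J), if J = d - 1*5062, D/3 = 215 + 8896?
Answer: 2*√3937 ≈ 125.49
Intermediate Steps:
D = 27333 (D = 3*(215 + 8896) = 3*9111 = 27333)
J = -11662 (J = -6600 - 1*5062 = -6600 - 5062 = -11662)
√((D + S(h(3), -84)) + J) = √((27333 + 77) - 11662) = √(27410 - 11662) = √15748 = 2*√3937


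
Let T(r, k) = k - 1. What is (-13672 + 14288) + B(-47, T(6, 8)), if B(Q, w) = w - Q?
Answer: 670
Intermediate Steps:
T(r, k) = -1 + k
(-13672 + 14288) + B(-47, T(6, 8)) = (-13672 + 14288) + ((-1 + 8) - 1*(-47)) = 616 + (7 + 47) = 616 + 54 = 670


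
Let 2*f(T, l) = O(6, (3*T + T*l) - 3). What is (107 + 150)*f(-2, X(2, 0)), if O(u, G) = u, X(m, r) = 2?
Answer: 771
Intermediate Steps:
f(T, l) = 3 (f(T, l) = (½)*6 = 3)
(107 + 150)*f(-2, X(2, 0)) = (107 + 150)*3 = 257*3 = 771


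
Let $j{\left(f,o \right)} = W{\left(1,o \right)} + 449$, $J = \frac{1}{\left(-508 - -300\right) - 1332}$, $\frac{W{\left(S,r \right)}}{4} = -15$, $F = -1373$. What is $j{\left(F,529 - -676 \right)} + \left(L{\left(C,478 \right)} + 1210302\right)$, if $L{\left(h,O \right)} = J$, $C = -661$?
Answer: $\frac{1864464139}{1540} \approx 1.2107 \cdot 10^{6}$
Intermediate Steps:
$W{\left(S,r \right)} = -60$ ($W{\left(S,r \right)} = 4 \left(-15\right) = -60$)
$J = - \frac{1}{1540}$ ($J = \frac{1}{\left(-508 + 300\right) - 1332} = \frac{1}{-208 - 1332} = \frac{1}{-1540} = - \frac{1}{1540} \approx -0.00064935$)
$L{\left(h,O \right)} = - \frac{1}{1540}$
$j{\left(f,o \right)} = 389$ ($j{\left(f,o \right)} = -60 + 449 = 389$)
$j{\left(F,529 - -676 \right)} + \left(L{\left(C,478 \right)} + 1210302\right) = 389 + \left(- \frac{1}{1540} + 1210302\right) = 389 + \frac{1863865079}{1540} = \frac{1864464139}{1540}$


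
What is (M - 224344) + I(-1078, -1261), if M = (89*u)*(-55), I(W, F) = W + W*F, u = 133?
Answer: 482901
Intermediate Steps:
I(W, F) = W + F*W
M = -651035 (M = (89*133)*(-55) = 11837*(-55) = -651035)
(M - 224344) + I(-1078, -1261) = (-651035 - 224344) - 1078*(1 - 1261) = -875379 - 1078*(-1260) = -875379 + 1358280 = 482901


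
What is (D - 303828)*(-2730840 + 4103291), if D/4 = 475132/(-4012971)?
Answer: -1673367542962887716/4012971 ≈ -4.1699e+11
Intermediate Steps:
D = -1900528/4012971 (D = 4*(475132/(-4012971)) = 4*(475132*(-1/4012971)) = 4*(-475132/4012971) = -1900528/4012971 ≈ -0.47360)
(D - 303828)*(-2730840 + 4103291) = (-1900528/4012971 - 303828)*(-2730840 + 4103291) = -1219254853516/4012971*1372451 = -1673367542962887716/4012971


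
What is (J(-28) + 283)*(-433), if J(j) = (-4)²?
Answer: -129467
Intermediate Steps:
J(j) = 16
(J(-28) + 283)*(-433) = (16 + 283)*(-433) = 299*(-433) = -129467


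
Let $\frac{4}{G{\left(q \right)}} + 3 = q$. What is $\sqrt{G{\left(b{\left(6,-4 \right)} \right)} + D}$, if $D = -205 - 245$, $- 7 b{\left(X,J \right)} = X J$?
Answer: $\frac{i \sqrt{3966}}{3} \approx 20.992 i$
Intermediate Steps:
$b{\left(X,J \right)} = - \frac{J X}{7}$ ($b{\left(X,J \right)} = - \frac{X J}{7} = - \frac{J X}{7}$)
$G{\left(q \right)} = \frac{4}{-3 + q}$
$D = -450$
$\sqrt{G{\left(b{\left(6,-4 \right)} \right)} + D} = \sqrt{\frac{4}{-3 - \left(- \frac{4}{7}\right) 6} - 450} = \sqrt{\frac{4}{-3 + \frac{24}{7}} - 450} = \sqrt{\frac{4}{\frac{3}{7}} - 450} = \sqrt{4 \cdot \frac{7}{3} - 450} = \sqrt{\frac{28}{3} - 450} = \sqrt{- \frac{1322}{3}} = \frac{i \sqrt{3966}}{3}$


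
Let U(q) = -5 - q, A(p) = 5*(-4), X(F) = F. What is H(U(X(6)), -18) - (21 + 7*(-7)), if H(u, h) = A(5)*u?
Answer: 248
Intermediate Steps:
A(p) = -20
H(u, h) = -20*u
H(U(X(6)), -18) - (21 + 7*(-7)) = -20*(-5 - 1*6) - (21 + 7*(-7)) = -20*(-5 - 6) - (21 - 49) = -20*(-11) - 1*(-28) = 220 + 28 = 248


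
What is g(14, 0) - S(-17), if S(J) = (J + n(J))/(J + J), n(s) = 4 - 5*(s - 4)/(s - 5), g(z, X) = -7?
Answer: -331/44 ≈ -7.5227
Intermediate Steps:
n(s) = 4 - 5*(-4 + s)/(-5 + s)
S(J) = (J - J/(-5 + J))/(2*J) (S(J) = (J - J/(-5 + J))/(J + J) = (J - J/(-5 + J))/((2*J)) = (J - J/(-5 + J))*(1/(2*J)) = (J - J/(-5 + J))/(2*J))
g(14, 0) - S(-17) = -7 - (-6 - 17)/(2*(-5 - 17)) = -7 - (-23)/(2*(-22)) = -7 - (-1)*(-23)/(2*22) = -7 - 1*23/44 = -7 - 23/44 = -331/44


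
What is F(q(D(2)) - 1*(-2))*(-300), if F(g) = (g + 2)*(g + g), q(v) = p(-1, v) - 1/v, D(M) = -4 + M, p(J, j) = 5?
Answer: -42750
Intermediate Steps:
q(v) = 5 - 1/v
F(g) = 2*g*(2 + g) (F(g) = (2 + g)*(2*g) = 2*g*(2 + g))
F(q(D(2)) - 1*(-2))*(-300) = (2*((5 - 1/(-4 + 2)) - 1*(-2))*(2 + ((5 - 1/(-4 + 2)) - 1*(-2))))*(-300) = (2*((5 - 1/(-2)) + 2)*(2 + ((5 - 1/(-2)) + 2)))*(-300) = (2*((5 - 1*(-½)) + 2)*(2 + ((5 - 1*(-½)) + 2)))*(-300) = (2*((5 + ½) + 2)*(2 + ((5 + ½) + 2)))*(-300) = (2*(11/2 + 2)*(2 + (11/2 + 2)))*(-300) = (2*(15/2)*(2 + 15/2))*(-300) = (2*(15/2)*(19/2))*(-300) = (285/2)*(-300) = -42750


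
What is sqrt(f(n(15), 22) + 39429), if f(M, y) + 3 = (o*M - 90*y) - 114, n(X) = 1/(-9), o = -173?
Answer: sqrt(336161)/3 ≈ 193.26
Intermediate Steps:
n(X) = -1/9
f(M, y) = -117 - 173*M - 90*y (f(M, y) = -3 + ((-173*M - 90*y) - 114) = -3 + (-114 - 173*M - 90*y) = -117 - 173*M - 90*y)
sqrt(f(n(15), 22) + 39429) = sqrt((-117 - 173*(-1/9) - 90*22) + 39429) = sqrt((-117 + 173/9 - 1980) + 39429) = sqrt(-18700/9 + 39429) = sqrt(336161/9) = sqrt(336161)/3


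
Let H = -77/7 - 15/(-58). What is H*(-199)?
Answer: 123977/58 ≈ 2137.5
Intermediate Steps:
H = -623/58 (H = -77*1/7 - 15*(-1/58) = -11 + 15/58 = -623/58 ≈ -10.741)
H*(-199) = -623/58*(-199) = 123977/58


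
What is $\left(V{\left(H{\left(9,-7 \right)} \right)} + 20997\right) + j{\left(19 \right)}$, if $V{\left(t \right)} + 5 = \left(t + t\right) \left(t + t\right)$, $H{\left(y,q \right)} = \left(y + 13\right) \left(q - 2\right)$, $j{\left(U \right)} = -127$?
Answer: $177681$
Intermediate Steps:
$H{\left(y,q \right)} = \left(-2 + q\right) \left(13 + y\right)$ ($H{\left(y,q \right)} = \left(13 + y\right) \left(-2 + q\right) = \left(-2 + q\right) \left(13 + y\right)$)
$V{\left(t \right)} = -5 + 4 t^{2}$ ($V{\left(t \right)} = -5 + \left(t + t\right) \left(t + t\right) = -5 + 2 t 2 t = -5 + 4 t^{2}$)
$\left(V{\left(H{\left(9,-7 \right)} \right)} + 20997\right) + j{\left(19 \right)} = \left(\left(-5 + 4 \left(-26 - 18 + 13 \left(-7\right) - 63\right)^{2}\right) + 20997\right) - 127 = \left(\left(-5 + 4 \left(-26 - 18 - 91 - 63\right)^{2}\right) + 20997\right) - 127 = \left(\left(-5 + 4 \left(-198\right)^{2}\right) + 20997\right) - 127 = \left(\left(-5 + 4 \cdot 39204\right) + 20997\right) - 127 = \left(\left(-5 + 156816\right) + 20997\right) - 127 = \left(156811 + 20997\right) - 127 = 177808 - 127 = 177681$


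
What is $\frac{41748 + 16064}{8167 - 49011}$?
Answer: $- \frac{14453}{10211} \approx -1.4154$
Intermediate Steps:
$\frac{41748 + 16064}{8167 - 49011} = \frac{57812}{-40844} = 57812 \left(- \frac{1}{40844}\right) = - \frac{14453}{10211}$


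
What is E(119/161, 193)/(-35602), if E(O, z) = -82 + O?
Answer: 267/116978 ≈ 0.0022825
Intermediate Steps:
E(119/161, 193)/(-35602) = (-82 + 119/161)/(-35602) = (-82 + 119*(1/161))*(-1/35602) = (-82 + 17/23)*(-1/35602) = -1869/23*(-1/35602) = 267/116978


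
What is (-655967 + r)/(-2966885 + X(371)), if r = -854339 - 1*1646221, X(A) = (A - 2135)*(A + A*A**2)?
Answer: 3156527/90081947933 ≈ 3.5041e-5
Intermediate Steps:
X(A) = (-2135 + A)*(A + A**3)
r = -2500560 (r = -854339 - 1646221 = -2500560)
(-655967 + r)/(-2966885 + X(371)) = (-655967 - 2500560)/(-2966885 + 371*(-2135 + 371 + 371**3 - 2135*371**2)) = -3156527/(-2966885 + 371*(-2135 + 371 + 51064811 - 2135*137641)) = -3156527/(-2966885 + 371*(-2135 + 371 + 51064811 - 293863535)) = -3156527/(-2966885 + 371*(-242800488)) = -3156527/(-2966885 - 90078981048) = -3156527/(-90081947933) = -3156527*(-1/90081947933) = 3156527/90081947933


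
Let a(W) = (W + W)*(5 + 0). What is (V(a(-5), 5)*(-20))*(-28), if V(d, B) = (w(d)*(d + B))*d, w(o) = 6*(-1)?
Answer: -7560000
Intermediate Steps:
a(W) = 10*W (a(W) = (2*W)*5 = 10*W)
w(o) = -6
V(d, B) = d*(-6*B - 6*d) (V(d, B) = (-6*(d + B))*d = (-6*(B + d))*d = (-6*B - 6*d)*d = d*(-6*B - 6*d))
(V(a(-5), 5)*(-20))*(-28) = (-6*10*(-5)*(5 + 10*(-5))*(-20))*(-28) = (-6*(-50)*(5 - 50)*(-20))*(-28) = (-6*(-50)*(-45)*(-20))*(-28) = -13500*(-20)*(-28) = 270000*(-28) = -7560000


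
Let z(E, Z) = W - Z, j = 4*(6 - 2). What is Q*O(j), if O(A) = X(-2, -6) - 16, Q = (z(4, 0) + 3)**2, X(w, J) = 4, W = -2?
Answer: -12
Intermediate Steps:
j = 16 (j = 4*4 = 16)
z(E, Z) = -2 - Z
Q = 1 (Q = ((-2 - 1*0) + 3)**2 = ((-2 + 0) + 3)**2 = (-2 + 3)**2 = 1**2 = 1)
O(A) = -12 (O(A) = 4 - 16 = -12)
Q*O(j) = 1*(-12) = -12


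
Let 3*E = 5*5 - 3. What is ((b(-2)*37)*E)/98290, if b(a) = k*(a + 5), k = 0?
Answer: 0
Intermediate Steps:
b(a) = 0 (b(a) = 0*(a + 5) = 0*(5 + a) = 0)
E = 22/3 (E = (5*5 - 3)/3 = (25 - 3)/3 = (⅓)*22 = 22/3 ≈ 7.3333)
((b(-2)*37)*E)/98290 = ((0*37)*(22/3))/98290 = (0*(22/3))*(1/98290) = 0*(1/98290) = 0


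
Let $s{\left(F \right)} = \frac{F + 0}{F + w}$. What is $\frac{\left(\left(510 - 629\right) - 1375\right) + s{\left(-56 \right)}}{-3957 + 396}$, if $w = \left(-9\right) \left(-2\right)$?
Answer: $\frac{28358}{67659} \approx 0.41913$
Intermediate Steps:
$w = 18$
$s{\left(F \right)} = \frac{F}{18 + F}$ ($s{\left(F \right)} = \frac{F + 0}{F + 18} = \frac{F}{18 + F}$)
$\frac{\left(\left(510 - 629\right) - 1375\right) + s{\left(-56 \right)}}{-3957 + 396} = \frac{\left(\left(510 - 629\right) - 1375\right) - \frac{56}{18 - 56}}{-3957 + 396} = \frac{\left(-119 - 1375\right) - \frac{56}{-38}}{-3561} = \left(-1494 - - \frac{28}{19}\right) \left(- \frac{1}{3561}\right) = \left(-1494 + \frac{28}{19}\right) \left(- \frac{1}{3561}\right) = \left(- \frac{28358}{19}\right) \left(- \frac{1}{3561}\right) = \frac{28358}{67659}$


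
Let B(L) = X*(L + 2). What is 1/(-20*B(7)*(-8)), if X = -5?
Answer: -1/7200 ≈ -0.00013889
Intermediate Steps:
B(L) = -10 - 5*L (B(L) = -5*(L + 2) = -5*(2 + L) = -10 - 5*L)
1/(-20*B(7)*(-8)) = 1/(-20*(-10 - 5*7)*(-8)) = 1/(-20*(-10 - 35)*(-8)) = 1/(-20*(-45)*(-8)) = 1/(900*(-8)) = 1/(-7200) = -1/7200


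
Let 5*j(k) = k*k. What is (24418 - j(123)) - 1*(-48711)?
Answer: 350516/5 ≈ 70103.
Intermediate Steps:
j(k) = k²/5 (j(k) = (k*k)/5 = k²/5)
(24418 - j(123)) - 1*(-48711) = (24418 - 123²/5) - 1*(-48711) = (24418 - 15129/5) + 48711 = 106961/5 + 48711 = 350516/5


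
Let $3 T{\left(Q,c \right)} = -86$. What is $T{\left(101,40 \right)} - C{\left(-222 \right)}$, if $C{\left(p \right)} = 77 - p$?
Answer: $- \frac{983}{3} \approx -327.67$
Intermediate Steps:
$T{\left(Q,c \right)} = - \frac{86}{3}$ ($T{\left(Q,c \right)} = \frac{1}{3} \left(-86\right) = - \frac{86}{3}$)
$T{\left(101,40 \right)} - C{\left(-222 \right)} = - \frac{86}{3} - \left(77 - -222\right) = - \frac{86}{3} - \left(77 + 222\right) = - \frac{86}{3} - 299 = - \frac{983}{3}$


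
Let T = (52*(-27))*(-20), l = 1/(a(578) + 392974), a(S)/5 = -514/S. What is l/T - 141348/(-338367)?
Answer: 150252692414109301/359683566538299120 ≈ 0.41774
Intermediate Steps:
a(S) = -2570/S (a(S) = 5*(-514/S) = -2570/S)
l = 289/113568201 (l = 1/(-2570/578 + 392974) = 1/(-2570*1/578 + 392974) = 1/(-1285/289 + 392974) = 1/(113568201/289) = 289/113568201 ≈ 2.5447e-6)
T = 28080 (T = -1404*(-20) = 28080)
l/T - 141348/(-338367) = (289/113568201)/28080 - 141348/(-338367) = (289/113568201)*(1/28080) - 141348*(-1/338367) = 289/3188995084080 + 47116/112789 = 150252692414109301/359683566538299120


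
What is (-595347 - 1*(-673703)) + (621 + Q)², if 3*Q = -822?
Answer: 198765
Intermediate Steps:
Q = -274 (Q = (⅓)*(-822) = -274)
(-595347 - 1*(-673703)) + (621 + Q)² = (-595347 - 1*(-673703)) + (621 - 274)² = (-595347 + 673703) + 347² = 78356 + 120409 = 198765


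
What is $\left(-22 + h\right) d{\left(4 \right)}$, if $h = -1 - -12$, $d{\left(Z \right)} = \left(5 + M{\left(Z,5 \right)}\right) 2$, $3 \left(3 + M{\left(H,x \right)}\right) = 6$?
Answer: $-88$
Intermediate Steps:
$M{\left(H,x \right)} = -1$ ($M{\left(H,x \right)} = -3 + \frac{1}{3} \cdot 6 = -3 + 2 = -1$)
$d{\left(Z \right)} = 8$ ($d{\left(Z \right)} = \left(5 - 1\right) 2 = 4 \cdot 2 = 8$)
$h = 11$ ($h = -1 + 12 = 11$)
$\left(-22 + h\right) d{\left(4 \right)} = \left(-22 + 11\right) 8 = \left(-11\right) 8 = -88$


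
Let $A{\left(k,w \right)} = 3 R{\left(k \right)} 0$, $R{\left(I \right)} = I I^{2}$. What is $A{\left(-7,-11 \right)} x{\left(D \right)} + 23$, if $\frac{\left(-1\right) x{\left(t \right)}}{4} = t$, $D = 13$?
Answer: $23$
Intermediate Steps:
$x{\left(t \right)} = - 4 t$
$R{\left(I \right)} = I^{3}$
$A{\left(k,w \right)} = 0$ ($A{\left(k,w \right)} = 3 k^{3} \cdot 0 = 0$)
$A{\left(-7,-11 \right)} x{\left(D \right)} + 23 = 0 \left(\left(-4\right) 13\right) + 23 = 0 \left(-52\right) + 23 = 0 + 23 = 23$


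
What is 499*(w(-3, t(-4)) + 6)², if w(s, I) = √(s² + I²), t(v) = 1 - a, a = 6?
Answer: 34930 + 5988*√34 ≈ 69846.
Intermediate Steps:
t(v) = -5 (t(v) = 1 - 1*6 = 1 - 6 = -5)
w(s, I) = √(I² + s²)
499*(w(-3, t(-4)) + 6)² = 499*(√((-5)² + (-3)²) + 6)² = 499*(√(25 + 9) + 6)² = 499*(√34 + 6)² = 499*(6 + √34)²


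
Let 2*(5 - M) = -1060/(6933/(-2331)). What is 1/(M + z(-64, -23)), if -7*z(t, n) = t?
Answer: -16177/2653881 ≈ -0.0060956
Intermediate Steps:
z(t, n) = -t/7
M = -400255/2311 (M = 5 - (-530)/(6933/(-2331)) = 5 - (-530)/(6933*(-1/2331)) = 5 - (-530)/(-2311/777) = 5 - (-530)*(-777)/2311 = 5 - 1/2*823620/2311 = 5 - 411810/2311 = -400255/2311 ≈ -173.20)
1/(M + z(-64, -23)) = 1/(-400255/2311 - 1/7*(-64)) = 1/(-400255/2311 + 64/7) = 1/(-2653881/16177) = -16177/2653881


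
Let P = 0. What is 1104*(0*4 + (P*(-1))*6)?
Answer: 0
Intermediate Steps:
1104*(0*4 + (P*(-1))*6) = 1104*(0*4 + (0*(-1))*6) = 1104*(0 + 0*6) = 1104*(0 + 0) = 1104*0 = 0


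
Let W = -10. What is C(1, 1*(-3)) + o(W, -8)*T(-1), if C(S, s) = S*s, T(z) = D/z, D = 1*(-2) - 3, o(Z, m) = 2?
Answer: 7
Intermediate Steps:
D = -5 (D = -2 - 3 = -5)
T(z) = -5/z
C(1, 1*(-3)) + o(W, -8)*T(-1) = 1*(1*(-3)) + 2*(-5/(-1)) = 1*(-3) + 2*(-5*(-1)) = -3 + 2*5 = -3 + 10 = 7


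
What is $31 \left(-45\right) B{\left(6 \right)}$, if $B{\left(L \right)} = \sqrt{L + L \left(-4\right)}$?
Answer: $- 4185 i \sqrt{2} \approx - 5918.5 i$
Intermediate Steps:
$B{\left(L \right)} = \sqrt{3} \sqrt{- L}$ ($B{\left(L \right)} = \sqrt{L - 4 L} = \sqrt{- 3 L} = \sqrt{3} \sqrt{- L}$)
$31 \left(-45\right) B{\left(6 \right)} = 31 \left(-45\right) \sqrt{3} \sqrt{\left(-1\right) 6} = - 1395 \sqrt{3} \sqrt{-6} = - 1395 \sqrt{3} i \sqrt{6} = - 1395 \cdot 3 i \sqrt{2} = - 4185 i \sqrt{2}$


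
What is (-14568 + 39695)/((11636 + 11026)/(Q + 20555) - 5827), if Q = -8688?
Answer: -298182109/69126347 ≈ -4.3136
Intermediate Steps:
(-14568 + 39695)/((11636 + 11026)/(Q + 20555) - 5827) = (-14568 + 39695)/((11636 + 11026)/(-8688 + 20555) - 5827) = 25127/(22662/11867 - 5827) = 25127/(-69126347/11867) = 25127*(-11867/69126347) = -298182109/69126347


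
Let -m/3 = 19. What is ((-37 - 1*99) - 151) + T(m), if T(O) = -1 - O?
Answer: -231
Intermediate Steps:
m = -57 (m = -3*19 = -57)
((-37 - 1*99) - 151) + T(m) = ((-37 - 1*99) - 151) + (-1 - 1*(-57)) = ((-37 - 99) - 151) + (-1 + 57) = (-136 - 151) + 56 = -287 + 56 = -231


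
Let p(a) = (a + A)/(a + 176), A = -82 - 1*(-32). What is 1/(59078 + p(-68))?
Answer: 54/3190153 ≈ 1.6927e-5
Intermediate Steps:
A = -50 (A = -82 + 32 = -50)
p(a) = (-50 + a)/(176 + a) (p(a) = (a - 50)/(a + 176) = (-50 + a)/(176 + a))
1/(59078 + p(-68)) = 1/(59078 + (-50 - 68)/(176 - 68)) = 1/(59078 - 118/108) = 1/(59078 + (1/108)*(-118)) = 1/(59078 - 59/54) = 1/(3190153/54) = 54/3190153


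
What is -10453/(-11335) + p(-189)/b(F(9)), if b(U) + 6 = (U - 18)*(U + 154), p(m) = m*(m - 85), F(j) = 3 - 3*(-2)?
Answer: -190532347/5565485 ≈ -34.235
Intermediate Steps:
F(j) = 9 (F(j) = 3 + 6 = 9)
p(m) = m*(-85 + m)
b(U) = -6 + (-18 + U)*(154 + U) (b(U) = -6 + (U - 18)*(U + 154) = -6 + (-18 + U)*(154 + U))
-10453/(-11335) + p(-189)/b(F(9)) = -10453/(-11335) + (-189*(-85 - 189))/(-2778 + 9² + 136*9) = -10453*(-1/11335) + (-189*(-274))/(-2778 + 81 + 1224) = 10453/11335 + 51786/(-1473) = 10453/11335 + 51786*(-1/1473) = 10453/11335 - 17262/491 = -190532347/5565485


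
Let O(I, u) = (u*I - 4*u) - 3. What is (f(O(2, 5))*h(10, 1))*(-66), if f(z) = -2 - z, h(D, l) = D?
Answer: -7260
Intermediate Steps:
O(I, u) = -3 - 4*u + I*u (O(I, u) = (I*u - 4*u) - 3 = (-4*u + I*u) - 3 = -3 - 4*u + I*u)
(f(O(2, 5))*h(10, 1))*(-66) = ((-2 - (-3 - 4*5 + 2*5))*10)*(-66) = ((-2 - (-3 - 20 + 10))*10)*(-66) = ((-2 - 1*(-13))*10)*(-66) = ((-2 + 13)*10)*(-66) = (11*10)*(-66) = 110*(-66) = -7260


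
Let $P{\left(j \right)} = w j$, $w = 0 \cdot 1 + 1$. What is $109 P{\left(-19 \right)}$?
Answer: $-2071$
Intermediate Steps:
$w = 1$ ($w = 0 + 1 = 1$)
$P{\left(j \right)} = j$ ($P{\left(j \right)} = 1 j = j$)
$109 P{\left(-19 \right)} = 109 \left(-19\right) = -2071$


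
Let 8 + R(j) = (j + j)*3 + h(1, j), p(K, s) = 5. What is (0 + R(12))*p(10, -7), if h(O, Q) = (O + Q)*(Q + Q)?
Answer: 1880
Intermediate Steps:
h(O, Q) = 2*Q*(O + Q) (h(O, Q) = (O + Q)*(2*Q) = 2*Q*(O + Q))
R(j) = -8 + 6*j + 2*j*(1 + j) (R(j) = -8 + ((j + j)*3 + 2*j*(1 + j)) = -8 + ((2*j)*3 + 2*j*(1 + j)) = -8 + (6*j + 2*j*(1 + j)) = -8 + 6*j + 2*j*(1 + j))
(0 + R(12))*p(10, -7) = (0 + (-8 + 2*12² + 8*12))*5 = (0 + (-8 + 2*144 + 96))*5 = (0 + (-8 + 288 + 96))*5 = (0 + 376)*5 = 376*5 = 1880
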